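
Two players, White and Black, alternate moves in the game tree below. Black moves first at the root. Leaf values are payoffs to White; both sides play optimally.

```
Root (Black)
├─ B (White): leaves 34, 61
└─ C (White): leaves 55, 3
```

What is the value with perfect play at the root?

B (White): max(34, 61) = 61
C (White): max(55, 3) = 55
Root (Black): min(61, 55) = 55

55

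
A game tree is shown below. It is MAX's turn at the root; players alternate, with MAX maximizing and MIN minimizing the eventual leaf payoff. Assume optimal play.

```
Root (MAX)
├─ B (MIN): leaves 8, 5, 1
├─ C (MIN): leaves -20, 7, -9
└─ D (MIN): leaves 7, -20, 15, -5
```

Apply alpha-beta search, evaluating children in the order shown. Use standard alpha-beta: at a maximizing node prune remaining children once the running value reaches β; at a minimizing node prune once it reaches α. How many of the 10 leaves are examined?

B [α=-∞,β=+∞]: v=1
C [α=1,β=+∞]: v=-20 after child 1 ≤ α → α-cutoff, skip 2
D [α=1,β=+∞]: v=-20 after child 2 ≤ α → α-cutoff, skip 2
Root [α=-∞,β=+∞]: v=1
Leaves evaluated: 6 of 10.

6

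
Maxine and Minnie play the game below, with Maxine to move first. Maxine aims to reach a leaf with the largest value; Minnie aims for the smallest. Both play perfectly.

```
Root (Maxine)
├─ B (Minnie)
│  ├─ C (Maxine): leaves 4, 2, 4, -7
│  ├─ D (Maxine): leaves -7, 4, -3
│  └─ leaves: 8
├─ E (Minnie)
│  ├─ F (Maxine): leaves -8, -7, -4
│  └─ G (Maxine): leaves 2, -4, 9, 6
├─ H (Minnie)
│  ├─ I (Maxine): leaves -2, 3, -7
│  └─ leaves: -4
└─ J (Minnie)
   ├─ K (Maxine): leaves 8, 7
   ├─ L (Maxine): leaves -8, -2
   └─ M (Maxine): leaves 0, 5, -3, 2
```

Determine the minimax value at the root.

C (Maxine): max(4, 2, 4, -7) = 4
D (Maxine): max(-7, 4, -3) = 4
B (Minnie): min(4, 4, 8) = 4
F (Maxine): max(-8, -7, -4) = -4
G (Maxine): max(2, -4, 9, 6) = 9
E (Minnie): min(-4, 9) = -4
I (Maxine): max(-2, 3, -7) = 3
H (Minnie): min(3, -4) = -4
K (Maxine): max(8, 7) = 8
L (Maxine): max(-8, -2) = -2
M (Maxine): max(0, 5, -3, 2) = 5
J (Minnie): min(8, -2, 5) = -2
Root (Maxine): max(4, -4, -4, -2) = 4

4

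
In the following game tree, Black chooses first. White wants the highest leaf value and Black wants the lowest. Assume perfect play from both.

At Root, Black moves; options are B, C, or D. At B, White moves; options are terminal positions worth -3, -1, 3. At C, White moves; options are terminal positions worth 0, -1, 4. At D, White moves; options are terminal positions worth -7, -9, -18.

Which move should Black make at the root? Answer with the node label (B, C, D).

B (White): max(-3, -1, 3) = 3
C (White): max(0, -1, 4) = 4
D (White): max(-7, -9, -18) = -7
Root (Black): min(3, 4, -7) = -7
Black picks the child with the lowest value: D (value -7).

D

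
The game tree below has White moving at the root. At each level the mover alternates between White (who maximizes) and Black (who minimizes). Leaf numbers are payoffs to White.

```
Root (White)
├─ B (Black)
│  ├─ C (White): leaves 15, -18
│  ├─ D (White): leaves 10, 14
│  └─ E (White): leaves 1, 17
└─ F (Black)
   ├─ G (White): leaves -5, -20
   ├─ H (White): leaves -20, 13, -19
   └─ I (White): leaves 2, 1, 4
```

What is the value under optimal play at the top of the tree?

14

C (White): max(15, -18) = 15
D (White): max(10, 14) = 14
E (White): max(1, 17) = 17
B (Black): min(15, 14, 17) = 14
G (White): max(-5, -20) = -5
H (White): max(-20, 13, -19) = 13
I (White): max(2, 1, 4) = 4
F (Black): min(-5, 13, 4) = -5
Root (White): max(14, -5) = 14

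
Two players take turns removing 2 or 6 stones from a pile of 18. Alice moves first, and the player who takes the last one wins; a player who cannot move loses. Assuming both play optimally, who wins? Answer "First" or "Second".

First

i:   0  1  2  3  4  5  6  7  8  9 10 11 12 13 14 15 16 17 18
     L  L  W  W  L  L  W  W  L  L  W  W  L  L  W  W  L  L  W
Position 18 is W, so the first player wins.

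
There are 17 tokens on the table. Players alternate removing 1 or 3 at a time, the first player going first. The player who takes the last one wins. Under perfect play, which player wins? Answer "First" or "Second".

First

Compute winning (W) and losing (L) positions by backward induction:
i:   0  1  2  3  4  5  6  7  8  9 10 11 12 13 14 15 16 17
     L  W  L  W  L  W  L  W  L  W  L  W  L  W  L  W  L  W
Position 17 is W, so the first player wins.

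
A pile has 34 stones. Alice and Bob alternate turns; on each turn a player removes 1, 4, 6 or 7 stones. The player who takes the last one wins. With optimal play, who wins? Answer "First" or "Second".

Positions where the player to move wins (W) vs loses (L):
i:   0  1  2  3  4  5  6  7  8  9 10 11 12 13 14 15 16 17 18 19 20 21 22 23 24 25 26 27 28 29 30 31 32 33 34
     L  W  L  W  W  L  W  W  W  W  L  W  W  L  W  L  W  W  L  W  W  W  W  L  W  W  L  W  L  W  W  L  W  W  W
Position 34 is W, so the first player wins.

First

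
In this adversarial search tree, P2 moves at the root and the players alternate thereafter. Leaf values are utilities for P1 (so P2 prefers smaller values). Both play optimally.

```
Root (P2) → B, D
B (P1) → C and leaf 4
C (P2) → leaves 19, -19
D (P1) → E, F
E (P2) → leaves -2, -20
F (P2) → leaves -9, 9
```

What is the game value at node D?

-9

E: min(-2, -20) = -20
F: min(-9, 9) = -9
D: max(-20, -9) = -9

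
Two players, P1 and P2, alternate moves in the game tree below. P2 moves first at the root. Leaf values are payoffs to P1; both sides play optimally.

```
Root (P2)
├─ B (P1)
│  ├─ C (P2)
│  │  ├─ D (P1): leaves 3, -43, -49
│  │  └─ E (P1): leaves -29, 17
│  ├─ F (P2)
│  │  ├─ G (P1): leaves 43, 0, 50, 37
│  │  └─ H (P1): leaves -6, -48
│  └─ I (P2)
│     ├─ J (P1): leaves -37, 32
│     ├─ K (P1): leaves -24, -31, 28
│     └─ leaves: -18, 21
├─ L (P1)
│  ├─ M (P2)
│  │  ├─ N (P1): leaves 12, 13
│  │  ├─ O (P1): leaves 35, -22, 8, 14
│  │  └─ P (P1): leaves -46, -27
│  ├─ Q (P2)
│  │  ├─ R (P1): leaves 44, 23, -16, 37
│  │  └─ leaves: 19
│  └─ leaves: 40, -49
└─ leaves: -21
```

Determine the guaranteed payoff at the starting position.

D (P1): max(3, -43, -49) = 3
E (P1): max(-29, 17) = 17
C (P2): min(3, 17) = 3
G (P1): max(43, 0, 50, 37) = 50
H (P1): max(-6, -48) = -6
F (P2): min(50, -6) = -6
J (P1): max(-37, 32) = 32
K (P1): max(-24, -31, 28) = 28
I (P2): min(32, 28, -18, 21) = -18
B (P1): max(3, -6, -18) = 3
N (P1): max(12, 13) = 13
O (P1): max(35, -22, 8, 14) = 35
P (P1): max(-46, -27) = -27
M (P2): min(13, 35, -27) = -27
R (P1): max(44, 23, -16, 37) = 44
Q (P2): min(44, 19) = 19
L (P1): max(-27, 19, 40, -49) = 40
Root (P2): min(3, 40, -21) = -21

-21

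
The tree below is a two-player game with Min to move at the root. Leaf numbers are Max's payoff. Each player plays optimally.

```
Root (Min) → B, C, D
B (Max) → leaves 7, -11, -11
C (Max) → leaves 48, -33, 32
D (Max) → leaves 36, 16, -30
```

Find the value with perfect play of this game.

7

B (Max): max(7, -11, -11) = 7
C (Max): max(48, -33, 32) = 48
D (Max): max(36, 16, -30) = 36
Root (Min): min(7, 48, 36) = 7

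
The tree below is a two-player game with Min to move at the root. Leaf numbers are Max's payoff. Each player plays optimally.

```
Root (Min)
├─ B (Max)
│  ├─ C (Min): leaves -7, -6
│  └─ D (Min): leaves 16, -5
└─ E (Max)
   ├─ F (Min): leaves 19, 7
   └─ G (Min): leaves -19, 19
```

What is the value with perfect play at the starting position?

C (Min): min(-7, -6) = -7
D (Min): min(16, -5) = -5
B (Max): max(-7, -5) = -5
F (Min): min(19, 7) = 7
G (Min): min(-19, 19) = -19
E (Max): max(7, -19) = 7
Root (Min): min(-5, 7) = -5

-5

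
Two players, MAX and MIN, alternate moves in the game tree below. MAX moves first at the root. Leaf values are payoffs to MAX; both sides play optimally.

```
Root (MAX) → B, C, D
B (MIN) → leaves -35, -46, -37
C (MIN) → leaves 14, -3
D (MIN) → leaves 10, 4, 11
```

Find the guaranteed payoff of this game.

4

B (MIN): min(-35, -46, -37) = -46
C (MIN): min(14, -3) = -3
D (MIN): min(10, 4, 11) = 4
Root (MAX): max(-46, -3, 4) = 4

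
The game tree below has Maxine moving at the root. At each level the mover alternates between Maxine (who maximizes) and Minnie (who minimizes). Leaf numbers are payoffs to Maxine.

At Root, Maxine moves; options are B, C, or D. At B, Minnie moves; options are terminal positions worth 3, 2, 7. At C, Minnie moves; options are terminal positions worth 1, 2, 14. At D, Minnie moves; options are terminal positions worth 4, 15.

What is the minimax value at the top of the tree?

B (Minnie): min(3, 2, 7) = 2
C (Minnie): min(1, 2, 14) = 1
D (Minnie): min(4, 15) = 4
Root (Maxine): max(2, 1, 4) = 4

4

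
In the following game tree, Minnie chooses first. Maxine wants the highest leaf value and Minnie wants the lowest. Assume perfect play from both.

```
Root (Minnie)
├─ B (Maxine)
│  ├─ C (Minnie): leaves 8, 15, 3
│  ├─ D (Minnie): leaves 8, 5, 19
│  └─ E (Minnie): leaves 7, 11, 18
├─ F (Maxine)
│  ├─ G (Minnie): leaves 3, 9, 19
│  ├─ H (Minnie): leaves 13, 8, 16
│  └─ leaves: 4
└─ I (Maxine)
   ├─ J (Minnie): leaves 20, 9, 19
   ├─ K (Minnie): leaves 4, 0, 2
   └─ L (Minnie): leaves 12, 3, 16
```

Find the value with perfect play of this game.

C (Minnie): min(8, 15, 3) = 3
D (Minnie): min(8, 5, 19) = 5
E (Minnie): min(7, 11, 18) = 7
B (Maxine): max(3, 5, 7) = 7
G (Minnie): min(3, 9, 19) = 3
H (Minnie): min(13, 8, 16) = 8
F (Maxine): max(3, 8, 4) = 8
J (Minnie): min(20, 9, 19) = 9
K (Minnie): min(4, 0, 2) = 0
L (Minnie): min(12, 3, 16) = 3
I (Maxine): max(9, 0, 3) = 9
Root (Minnie): min(7, 8, 9) = 7

7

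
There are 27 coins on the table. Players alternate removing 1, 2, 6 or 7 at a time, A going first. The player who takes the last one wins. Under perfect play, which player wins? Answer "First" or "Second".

Positions where the player to move wins (W) vs loses (L):
i:   0  1  2  3  4  5  6  7  8  9 10 11 12 13 14 15 16 17 18 19 20 21 22 23 24 25 26 27
     L  W  W  L  W  W  W  W  L  W  W  L  W  W  W  W  L  W  W  L  W  W  W  W  L  W  W  L
Position 27 is L, so the second player wins.

Second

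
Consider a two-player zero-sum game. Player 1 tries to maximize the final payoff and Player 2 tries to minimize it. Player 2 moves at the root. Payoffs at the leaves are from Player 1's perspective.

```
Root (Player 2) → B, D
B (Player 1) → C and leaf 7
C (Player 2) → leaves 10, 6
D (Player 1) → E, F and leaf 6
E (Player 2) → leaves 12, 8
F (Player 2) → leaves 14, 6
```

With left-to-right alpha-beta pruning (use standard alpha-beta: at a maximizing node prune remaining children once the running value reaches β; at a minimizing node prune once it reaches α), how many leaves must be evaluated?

5

C [α=-∞,β=+∞]: v=6
B [α=-∞,β=+∞]: v=7
E [α=-∞,β=7]: v=8
D [α=-∞,β=7]: v=8 after child 1 ≥ β → β-cutoff, skip 2
Root [α=-∞,β=+∞]: v=7
Leaves evaluated: 5 of 8.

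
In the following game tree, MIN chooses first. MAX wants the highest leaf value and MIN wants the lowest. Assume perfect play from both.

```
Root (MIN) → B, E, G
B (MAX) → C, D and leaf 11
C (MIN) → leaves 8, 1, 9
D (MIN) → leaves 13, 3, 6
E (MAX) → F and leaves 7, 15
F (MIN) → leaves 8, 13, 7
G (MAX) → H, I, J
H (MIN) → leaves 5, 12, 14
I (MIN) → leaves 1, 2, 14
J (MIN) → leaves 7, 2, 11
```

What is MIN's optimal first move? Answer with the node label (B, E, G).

G

C (MIN): min(8, 1, 9) = 1
D (MIN): min(13, 3, 6) = 3
B (MAX): max(1, 3, 11) = 11
F (MIN): min(8, 13, 7) = 7
E (MAX): max(7, 7, 15) = 15
H (MIN): min(5, 12, 14) = 5
I (MIN): min(1, 2, 14) = 1
J (MIN): min(7, 2, 11) = 2
G (MAX): max(5, 1, 2) = 5
Root (MIN): min(11, 15, 5) = 5
MIN picks the child with the lowest value: G (value 5).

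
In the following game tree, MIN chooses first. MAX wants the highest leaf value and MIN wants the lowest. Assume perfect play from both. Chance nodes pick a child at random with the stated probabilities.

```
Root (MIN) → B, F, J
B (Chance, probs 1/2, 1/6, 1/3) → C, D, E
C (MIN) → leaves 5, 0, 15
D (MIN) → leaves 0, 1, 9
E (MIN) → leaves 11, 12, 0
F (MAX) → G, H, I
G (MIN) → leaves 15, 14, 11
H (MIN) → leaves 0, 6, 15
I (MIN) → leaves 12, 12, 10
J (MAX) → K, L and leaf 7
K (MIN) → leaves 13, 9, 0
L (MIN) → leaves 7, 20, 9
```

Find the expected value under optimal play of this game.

C (MIN): min(5, 0, 15) = 0
D (MIN): min(0, 1, 9) = 0
E (MIN): min(11, 12, 0) = 0
B (Chance): 1/2·0 + 1/6·0 + 1/3·0 = 0
G (MIN): min(15, 14, 11) = 11
H (MIN): min(0, 6, 15) = 0
I (MIN): min(12, 12, 10) = 10
F (MAX): max(11, 0, 10) = 11
K (MIN): min(13, 9, 0) = 0
L (MIN): min(7, 20, 9) = 7
J (MAX): max(0, 7, 7) = 7
Root (MIN): min(0, 11, 7) = 0

0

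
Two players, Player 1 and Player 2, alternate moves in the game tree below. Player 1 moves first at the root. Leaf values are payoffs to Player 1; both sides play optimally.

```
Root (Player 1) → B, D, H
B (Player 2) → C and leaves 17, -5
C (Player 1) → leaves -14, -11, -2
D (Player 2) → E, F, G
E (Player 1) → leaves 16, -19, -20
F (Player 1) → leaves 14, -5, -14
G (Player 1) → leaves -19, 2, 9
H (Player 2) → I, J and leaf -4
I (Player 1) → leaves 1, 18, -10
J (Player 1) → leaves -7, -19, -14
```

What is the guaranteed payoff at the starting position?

9

C (Player 1): max(-14, -11, -2) = -2
B (Player 2): min(-2, 17, -5) = -5
E (Player 1): max(16, -19, -20) = 16
F (Player 1): max(14, -5, -14) = 14
G (Player 1): max(-19, 2, 9) = 9
D (Player 2): min(16, 14, 9) = 9
I (Player 1): max(1, 18, -10) = 18
J (Player 1): max(-7, -19, -14) = -7
H (Player 2): min(18, -7, -4) = -7
Root (Player 1): max(-5, 9, -7) = 9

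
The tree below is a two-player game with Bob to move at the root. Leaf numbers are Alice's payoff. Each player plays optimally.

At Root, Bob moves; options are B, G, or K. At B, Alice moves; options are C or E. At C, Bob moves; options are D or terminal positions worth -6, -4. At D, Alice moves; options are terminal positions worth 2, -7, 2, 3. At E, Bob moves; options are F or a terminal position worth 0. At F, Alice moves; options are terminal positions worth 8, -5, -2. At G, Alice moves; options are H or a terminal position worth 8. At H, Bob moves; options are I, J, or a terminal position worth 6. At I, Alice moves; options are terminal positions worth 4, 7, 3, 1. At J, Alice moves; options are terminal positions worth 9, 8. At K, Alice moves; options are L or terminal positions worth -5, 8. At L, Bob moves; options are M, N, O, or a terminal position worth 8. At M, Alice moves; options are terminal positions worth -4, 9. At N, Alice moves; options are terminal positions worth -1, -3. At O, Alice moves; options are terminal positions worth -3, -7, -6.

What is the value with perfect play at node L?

M: max(-4, 9) = 9
N: max(-1, -3) = -1
O: max(-3, -7, -6) = -3
L: min(9, -1, -3, 8) = -3

-3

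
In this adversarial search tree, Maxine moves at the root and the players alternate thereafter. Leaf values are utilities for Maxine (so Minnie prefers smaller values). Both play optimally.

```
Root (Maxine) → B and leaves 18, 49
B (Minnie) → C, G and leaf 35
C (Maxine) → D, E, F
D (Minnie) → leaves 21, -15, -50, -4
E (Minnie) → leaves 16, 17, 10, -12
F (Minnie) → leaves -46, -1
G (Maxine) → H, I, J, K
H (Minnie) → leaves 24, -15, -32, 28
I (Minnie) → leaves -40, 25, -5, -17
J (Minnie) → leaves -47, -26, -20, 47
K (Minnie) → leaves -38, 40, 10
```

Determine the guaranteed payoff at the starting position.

49

D (Minnie): min(21, -15, -50, -4) = -50
E (Minnie): min(16, 17, 10, -12) = -12
F (Minnie): min(-46, -1) = -46
C (Maxine): max(-50, -12, -46) = -12
H (Minnie): min(24, -15, -32, 28) = -32
I (Minnie): min(-40, 25, -5, -17) = -40
J (Minnie): min(-47, -26, -20, 47) = -47
K (Minnie): min(-38, 40, 10) = -38
G (Maxine): max(-32, -40, -47, -38) = -32
B (Minnie): min(-12, -32, 35) = -32
Root (Maxine): max(-32, 18, 49) = 49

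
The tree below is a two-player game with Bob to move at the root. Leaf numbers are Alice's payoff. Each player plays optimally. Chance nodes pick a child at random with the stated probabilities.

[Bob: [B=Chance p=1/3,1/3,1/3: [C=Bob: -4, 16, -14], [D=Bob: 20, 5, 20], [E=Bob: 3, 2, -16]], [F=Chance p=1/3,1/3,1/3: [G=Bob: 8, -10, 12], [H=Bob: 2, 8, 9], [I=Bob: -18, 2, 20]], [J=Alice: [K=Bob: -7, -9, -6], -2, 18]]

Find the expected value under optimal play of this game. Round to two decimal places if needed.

C (Bob): min(-4, 16, -14) = -14
D (Bob): min(20, 5, 20) = 5
E (Bob): min(3, 2, -16) = -16
B (Chance): 1/3·-14 + 1/3·5 + 1/3·-16 = -8.33
G (Bob): min(8, -10, 12) = -10
H (Bob): min(2, 8, 9) = 2
I (Bob): min(-18, 2, 20) = -18
F (Chance): 1/3·-10 + 1/3·2 + 1/3·-18 = -8.67
K (Bob): min(-7, -9, -6) = -9
J (Alice): max(-9, -2, 18) = 18
Root (Bob): min(-8.33, -8.67, 18) = -8.67

-8.67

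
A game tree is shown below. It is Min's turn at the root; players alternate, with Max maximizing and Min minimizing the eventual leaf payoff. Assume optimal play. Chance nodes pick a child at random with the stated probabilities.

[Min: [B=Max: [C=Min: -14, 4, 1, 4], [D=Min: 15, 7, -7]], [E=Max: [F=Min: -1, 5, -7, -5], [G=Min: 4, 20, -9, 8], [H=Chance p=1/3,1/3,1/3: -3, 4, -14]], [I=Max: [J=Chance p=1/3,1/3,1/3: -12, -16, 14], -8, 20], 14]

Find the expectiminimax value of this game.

-7

C (Min): min(-14, 4, 1, 4) = -14
D (Min): min(15, 7, -7) = -7
B (Max): max(-14, -7) = -7
F (Min): min(-1, 5, -7, -5) = -7
G (Min): min(4, 20, -9, 8) = -9
H (Chance): 1/3·-3 + 1/3·4 + 1/3·-14 = -4.33
E (Max): max(-7, -9, -4.33) = -4.33
J (Chance): 1/3·-12 + 1/3·-16 + 1/3·14 = -4.67
I (Max): max(-4.67, -8, 20) = 20
Root (Min): min(-7, -4.33, 20, 14) = -7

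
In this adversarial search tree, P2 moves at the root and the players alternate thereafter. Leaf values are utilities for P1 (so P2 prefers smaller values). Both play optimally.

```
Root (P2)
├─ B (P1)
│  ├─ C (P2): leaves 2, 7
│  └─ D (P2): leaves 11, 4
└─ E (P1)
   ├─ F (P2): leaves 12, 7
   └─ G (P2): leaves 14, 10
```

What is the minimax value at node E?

10

F: min(12, 7) = 7
G: min(14, 10) = 10
E: max(7, 10) = 10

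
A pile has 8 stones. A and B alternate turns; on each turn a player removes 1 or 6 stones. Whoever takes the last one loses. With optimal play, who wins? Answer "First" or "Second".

Second

Compute winning (W) and losing (L) positions by backward induction:
i:   0  1  2  3  4  5  6  7  8
     W  L  W  L  W  L  W  W  L
Position 8 is L, so the second player wins.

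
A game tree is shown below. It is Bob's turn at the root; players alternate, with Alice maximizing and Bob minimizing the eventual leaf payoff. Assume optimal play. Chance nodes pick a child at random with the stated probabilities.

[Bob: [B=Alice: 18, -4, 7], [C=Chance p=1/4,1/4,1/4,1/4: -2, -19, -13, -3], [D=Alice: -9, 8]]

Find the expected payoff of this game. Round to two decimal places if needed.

B (Alice): max(18, -4, 7) = 18
C (Chance): 1/4·-2 + 1/4·-19 + 1/4·-13 + 1/4·-3 = -9.25
D (Alice): max(-9, 8) = 8
Root (Bob): min(18, -9.25, 8) = -9.25

-9.25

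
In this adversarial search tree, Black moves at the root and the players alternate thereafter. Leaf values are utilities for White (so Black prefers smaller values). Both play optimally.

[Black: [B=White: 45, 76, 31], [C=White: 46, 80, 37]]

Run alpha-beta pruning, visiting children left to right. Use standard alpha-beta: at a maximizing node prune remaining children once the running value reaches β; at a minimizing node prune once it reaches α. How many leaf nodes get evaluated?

5

B [α=-∞,β=+∞]: v=76
C [α=-∞,β=76]: v=80 after child 2 ≥ β → β-cutoff, skip 1
Root [α=-∞,β=+∞]: v=76
Leaves evaluated: 5 of 6.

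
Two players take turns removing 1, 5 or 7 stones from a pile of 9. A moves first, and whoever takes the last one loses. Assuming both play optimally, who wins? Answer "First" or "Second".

Positions where the player to move wins (W) vs loses (L):
i:   0  1  2  3  4  5  6  7  8  9
     W  L  W  L  W  L  W  L  W  L
Position 9 is L, so the second player wins.

Second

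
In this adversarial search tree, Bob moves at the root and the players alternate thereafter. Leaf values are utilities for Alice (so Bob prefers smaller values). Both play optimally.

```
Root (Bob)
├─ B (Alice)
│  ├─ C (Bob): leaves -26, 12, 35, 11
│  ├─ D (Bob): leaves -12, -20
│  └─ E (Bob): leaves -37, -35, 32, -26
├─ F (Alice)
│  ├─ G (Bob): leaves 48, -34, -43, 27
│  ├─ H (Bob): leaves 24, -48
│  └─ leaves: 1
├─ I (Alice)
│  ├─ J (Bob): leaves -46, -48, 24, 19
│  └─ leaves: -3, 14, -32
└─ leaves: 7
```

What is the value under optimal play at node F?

1

G: min(48, -34, -43, 27) = -43
H: min(24, -48) = -48
F: max(-43, -48, 1) = 1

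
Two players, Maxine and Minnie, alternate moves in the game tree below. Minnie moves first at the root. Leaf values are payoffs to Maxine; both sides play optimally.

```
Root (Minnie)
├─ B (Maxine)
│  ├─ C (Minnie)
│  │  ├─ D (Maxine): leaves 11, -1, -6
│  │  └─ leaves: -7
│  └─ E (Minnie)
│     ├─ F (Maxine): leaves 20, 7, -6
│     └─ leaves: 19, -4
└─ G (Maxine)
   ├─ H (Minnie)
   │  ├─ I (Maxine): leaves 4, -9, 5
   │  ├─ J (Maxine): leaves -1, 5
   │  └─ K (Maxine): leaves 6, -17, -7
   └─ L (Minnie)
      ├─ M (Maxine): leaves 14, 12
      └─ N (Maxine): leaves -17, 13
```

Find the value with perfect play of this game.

-4

D (Maxine): max(11, -1, -6) = 11
C (Minnie): min(11, -7) = -7
F (Maxine): max(20, 7, -6) = 20
E (Minnie): min(20, 19, -4) = -4
B (Maxine): max(-7, -4) = -4
I (Maxine): max(4, -9, 5) = 5
J (Maxine): max(-1, 5) = 5
K (Maxine): max(6, -17, -7) = 6
H (Minnie): min(5, 5, 6) = 5
M (Maxine): max(14, 12) = 14
N (Maxine): max(-17, 13) = 13
L (Minnie): min(14, 13) = 13
G (Maxine): max(5, 13) = 13
Root (Minnie): min(-4, 13) = -4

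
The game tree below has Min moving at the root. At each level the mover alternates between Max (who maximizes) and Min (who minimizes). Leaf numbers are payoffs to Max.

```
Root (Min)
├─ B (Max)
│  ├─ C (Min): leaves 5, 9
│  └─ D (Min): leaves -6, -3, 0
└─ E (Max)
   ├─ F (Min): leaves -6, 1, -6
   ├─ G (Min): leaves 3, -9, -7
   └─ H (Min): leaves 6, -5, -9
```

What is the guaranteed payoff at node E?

-6

F: min(-6, 1, -6) = -6
G: min(3, -9, -7) = -9
H: min(6, -5, -9) = -9
E: max(-6, -9, -9) = -6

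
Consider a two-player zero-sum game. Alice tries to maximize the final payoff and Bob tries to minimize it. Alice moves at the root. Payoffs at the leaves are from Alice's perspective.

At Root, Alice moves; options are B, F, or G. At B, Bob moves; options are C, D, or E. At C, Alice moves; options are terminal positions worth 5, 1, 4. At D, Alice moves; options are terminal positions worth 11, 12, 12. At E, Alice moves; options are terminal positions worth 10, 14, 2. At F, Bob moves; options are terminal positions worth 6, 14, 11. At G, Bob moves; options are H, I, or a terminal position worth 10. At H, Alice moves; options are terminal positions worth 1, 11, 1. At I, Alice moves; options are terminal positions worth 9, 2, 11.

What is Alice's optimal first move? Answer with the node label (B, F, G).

G

C (Alice): max(5, 1, 4) = 5
D (Alice): max(11, 12, 12) = 12
E (Alice): max(10, 14, 2) = 14
B (Bob): min(5, 12, 14) = 5
F (Bob): min(6, 14, 11) = 6
H (Alice): max(1, 11, 1) = 11
I (Alice): max(9, 2, 11) = 11
G (Bob): min(11, 11, 10) = 10
Root (Alice): max(5, 6, 10) = 10
Alice picks the child with the highest value: G (value 10).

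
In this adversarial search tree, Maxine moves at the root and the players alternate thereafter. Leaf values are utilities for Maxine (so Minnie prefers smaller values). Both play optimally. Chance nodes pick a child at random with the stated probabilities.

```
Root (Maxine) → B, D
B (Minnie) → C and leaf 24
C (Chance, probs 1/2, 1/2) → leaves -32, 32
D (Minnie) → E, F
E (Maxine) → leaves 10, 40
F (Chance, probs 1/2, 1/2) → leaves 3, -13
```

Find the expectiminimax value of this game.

C (Chance): 1/2·-32 + 1/2·32 = 0
B (Minnie): min(0, 24) = 0
E (Maxine): max(10, 40) = 40
F (Chance): 1/2·3 + 1/2·-13 = -5
D (Minnie): min(40, -5) = -5
Root (Maxine): max(0, -5) = 0

0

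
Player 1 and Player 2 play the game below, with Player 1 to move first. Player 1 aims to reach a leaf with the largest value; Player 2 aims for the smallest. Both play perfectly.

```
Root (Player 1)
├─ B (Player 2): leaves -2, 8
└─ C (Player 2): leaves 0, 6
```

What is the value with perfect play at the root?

B (Player 2): min(-2, 8) = -2
C (Player 2): min(0, 6) = 0
Root (Player 1): max(-2, 0) = 0

0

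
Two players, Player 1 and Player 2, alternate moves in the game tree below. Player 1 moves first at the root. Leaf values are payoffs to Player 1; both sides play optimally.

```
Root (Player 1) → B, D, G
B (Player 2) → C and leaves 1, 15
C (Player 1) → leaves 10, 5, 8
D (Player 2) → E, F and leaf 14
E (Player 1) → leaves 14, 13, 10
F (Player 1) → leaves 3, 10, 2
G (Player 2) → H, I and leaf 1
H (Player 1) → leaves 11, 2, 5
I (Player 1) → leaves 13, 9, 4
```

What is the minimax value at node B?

C: max(10, 5, 8) = 10
B: min(10, 1, 15) = 1

1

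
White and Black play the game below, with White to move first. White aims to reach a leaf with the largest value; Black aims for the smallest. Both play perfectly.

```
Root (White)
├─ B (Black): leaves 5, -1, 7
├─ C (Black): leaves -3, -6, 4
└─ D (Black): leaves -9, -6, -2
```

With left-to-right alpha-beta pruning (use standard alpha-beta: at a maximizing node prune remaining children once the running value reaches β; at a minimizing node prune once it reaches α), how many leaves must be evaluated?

B [α=-∞,β=+∞]: v=-1
C [α=-1,β=+∞]: v=-3 after child 1 ≤ α → α-cutoff, skip 2
D [α=-1,β=+∞]: v=-9 after child 1 ≤ α → α-cutoff, skip 2
Root [α=-∞,β=+∞]: v=-1
Leaves evaluated: 5 of 9.

5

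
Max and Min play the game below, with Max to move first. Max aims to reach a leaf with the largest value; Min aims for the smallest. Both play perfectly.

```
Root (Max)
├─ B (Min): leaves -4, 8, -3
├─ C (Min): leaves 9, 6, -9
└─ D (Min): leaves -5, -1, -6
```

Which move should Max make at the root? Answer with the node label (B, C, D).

B

B (Min): min(-4, 8, -3) = -4
C (Min): min(9, 6, -9) = -9
D (Min): min(-5, -1, -6) = -6
Root (Max): max(-4, -9, -6) = -4
Max picks the child with the highest value: B (value -4).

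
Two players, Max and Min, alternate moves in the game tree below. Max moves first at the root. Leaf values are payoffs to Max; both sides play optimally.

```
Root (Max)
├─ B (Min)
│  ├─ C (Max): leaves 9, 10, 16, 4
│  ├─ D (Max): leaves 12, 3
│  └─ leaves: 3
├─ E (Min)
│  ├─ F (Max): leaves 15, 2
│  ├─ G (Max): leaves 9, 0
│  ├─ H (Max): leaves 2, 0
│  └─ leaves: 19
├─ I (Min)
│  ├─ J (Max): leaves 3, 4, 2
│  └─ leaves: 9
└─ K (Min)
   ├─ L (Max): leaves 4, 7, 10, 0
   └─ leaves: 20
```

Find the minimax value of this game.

10

C (Max): max(9, 10, 16, 4) = 16
D (Max): max(12, 3) = 12
B (Min): min(16, 12, 3) = 3
F (Max): max(15, 2) = 15
G (Max): max(9, 0) = 9
H (Max): max(2, 0) = 2
E (Min): min(15, 9, 2, 19) = 2
J (Max): max(3, 4, 2) = 4
I (Min): min(4, 9) = 4
L (Max): max(4, 7, 10, 0) = 10
K (Min): min(10, 20) = 10
Root (Max): max(3, 2, 4, 10) = 10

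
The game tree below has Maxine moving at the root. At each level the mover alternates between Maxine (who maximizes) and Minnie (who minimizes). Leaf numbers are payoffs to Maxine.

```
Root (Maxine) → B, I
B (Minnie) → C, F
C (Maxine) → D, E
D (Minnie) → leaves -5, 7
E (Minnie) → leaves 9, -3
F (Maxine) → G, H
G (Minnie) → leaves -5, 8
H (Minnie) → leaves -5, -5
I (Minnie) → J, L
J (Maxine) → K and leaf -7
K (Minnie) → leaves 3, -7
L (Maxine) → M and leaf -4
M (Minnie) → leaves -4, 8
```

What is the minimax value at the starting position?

D (Minnie): min(-5, 7) = -5
E (Minnie): min(9, -3) = -3
C (Maxine): max(-5, -3) = -3
G (Minnie): min(-5, 8) = -5
H (Minnie): min(-5, -5) = -5
F (Maxine): max(-5, -5) = -5
B (Minnie): min(-3, -5) = -5
K (Minnie): min(3, -7) = -7
J (Maxine): max(-7, -7) = -7
M (Minnie): min(-4, 8) = -4
L (Maxine): max(-4, -4) = -4
I (Minnie): min(-7, -4) = -7
Root (Maxine): max(-5, -7) = -5

-5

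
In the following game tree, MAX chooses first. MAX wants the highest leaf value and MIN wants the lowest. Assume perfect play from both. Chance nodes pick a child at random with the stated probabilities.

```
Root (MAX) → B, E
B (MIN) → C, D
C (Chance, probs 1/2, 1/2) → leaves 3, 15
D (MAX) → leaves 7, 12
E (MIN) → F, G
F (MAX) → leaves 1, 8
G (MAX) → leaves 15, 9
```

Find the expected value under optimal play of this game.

9

C (Chance): 1/2·3 + 1/2·15 = 9
D (MAX): max(7, 12) = 12
B (MIN): min(9, 12) = 9
F (MAX): max(1, 8) = 8
G (MAX): max(15, 9) = 15
E (MIN): min(8, 15) = 8
Root (MAX): max(9, 8) = 9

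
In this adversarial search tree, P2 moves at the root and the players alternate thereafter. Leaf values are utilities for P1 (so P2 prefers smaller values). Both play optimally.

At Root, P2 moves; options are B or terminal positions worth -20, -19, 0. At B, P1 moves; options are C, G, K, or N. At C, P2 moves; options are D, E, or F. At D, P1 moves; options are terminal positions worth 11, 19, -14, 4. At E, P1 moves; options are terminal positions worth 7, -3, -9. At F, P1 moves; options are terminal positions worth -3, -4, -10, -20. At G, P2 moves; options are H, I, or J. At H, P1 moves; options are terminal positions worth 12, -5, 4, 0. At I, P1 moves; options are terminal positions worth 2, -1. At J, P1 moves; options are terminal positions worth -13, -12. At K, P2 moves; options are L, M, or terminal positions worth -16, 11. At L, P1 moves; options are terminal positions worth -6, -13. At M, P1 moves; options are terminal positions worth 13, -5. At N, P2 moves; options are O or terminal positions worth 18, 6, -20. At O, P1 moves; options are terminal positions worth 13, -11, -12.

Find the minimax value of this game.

-20

D (P1): max(11, 19, -14, 4) = 19
E (P1): max(7, -3, -9) = 7
F (P1): max(-3, -4, -10, -20) = -3
C (P2): min(19, 7, -3) = -3
H (P1): max(12, -5, 4, 0) = 12
I (P1): max(2, -1) = 2
J (P1): max(-13, -12) = -12
G (P2): min(12, 2, -12) = -12
L (P1): max(-6, -13) = -6
M (P1): max(13, -5) = 13
K (P2): min(-6, 13, -16, 11) = -16
O (P1): max(13, -11, -12) = 13
N (P2): min(13, 18, 6, -20) = -20
B (P1): max(-3, -12, -16, -20) = -3
Root (P2): min(-3, -20, -19, 0) = -20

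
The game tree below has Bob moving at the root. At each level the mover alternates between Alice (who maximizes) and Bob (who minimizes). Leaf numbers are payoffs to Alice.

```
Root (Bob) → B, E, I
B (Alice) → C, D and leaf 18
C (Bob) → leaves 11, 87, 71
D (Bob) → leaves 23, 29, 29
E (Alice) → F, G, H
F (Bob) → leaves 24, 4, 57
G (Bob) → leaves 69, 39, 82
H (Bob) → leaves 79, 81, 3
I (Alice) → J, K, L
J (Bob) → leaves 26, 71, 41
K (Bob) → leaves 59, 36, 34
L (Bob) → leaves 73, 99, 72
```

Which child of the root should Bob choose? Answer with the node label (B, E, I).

B

C (Bob): min(11, 87, 71) = 11
D (Bob): min(23, 29, 29) = 23
B (Alice): max(11, 23, 18) = 23
F (Bob): min(24, 4, 57) = 4
G (Bob): min(69, 39, 82) = 39
H (Bob): min(79, 81, 3) = 3
E (Alice): max(4, 39, 3) = 39
J (Bob): min(26, 71, 41) = 26
K (Bob): min(59, 36, 34) = 34
L (Bob): min(73, 99, 72) = 72
I (Alice): max(26, 34, 72) = 72
Root (Bob): min(23, 39, 72) = 23
Bob picks the child with the lowest value: B (value 23).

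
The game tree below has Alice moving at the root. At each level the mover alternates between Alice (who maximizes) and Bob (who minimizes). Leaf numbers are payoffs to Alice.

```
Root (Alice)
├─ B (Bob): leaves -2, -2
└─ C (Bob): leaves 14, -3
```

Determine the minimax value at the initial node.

B (Bob): min(-2, -2) = -2
C (Bob): min(14, -3) = -3
Root (Alice): max(-2, -3) = -2

-2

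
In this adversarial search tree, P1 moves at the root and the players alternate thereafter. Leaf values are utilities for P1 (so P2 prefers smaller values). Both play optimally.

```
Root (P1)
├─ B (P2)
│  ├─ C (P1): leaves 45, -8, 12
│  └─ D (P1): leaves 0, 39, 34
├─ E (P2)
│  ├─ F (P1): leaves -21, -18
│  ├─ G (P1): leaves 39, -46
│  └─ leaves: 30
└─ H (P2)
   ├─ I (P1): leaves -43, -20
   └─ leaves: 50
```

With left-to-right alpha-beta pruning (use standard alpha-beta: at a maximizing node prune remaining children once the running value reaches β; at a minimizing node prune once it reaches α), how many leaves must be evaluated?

10

C [α=-∞,β=+∞]: v=45
D [α=-∞,β=45]: v=39
B [α=-∞,β=+∞]: v=39
F [α=39,β=+∞]: v=-18
E [α=39,β=+∞]: v=-18 after child 1 ≤ α → α-cutoff, skip 2
I [α=39,β=+∞]: v=-20
H [α=39,β=+∞]: v=-20 after child 1 ≤ α → α-cutoff, skip 1
Root [α=-∞,β=+∞]: v=39
Leaves evaluated: 10 of 14.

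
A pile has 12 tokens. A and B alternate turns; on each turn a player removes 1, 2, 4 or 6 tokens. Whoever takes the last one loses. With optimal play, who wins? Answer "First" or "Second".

Second

i:   0  1  2  3  4  5  6  7  8  9 10 11 12
     W  L  W  W  L  W  W  W  W  L  W  W  L
Position 12 is L, so the second player wins.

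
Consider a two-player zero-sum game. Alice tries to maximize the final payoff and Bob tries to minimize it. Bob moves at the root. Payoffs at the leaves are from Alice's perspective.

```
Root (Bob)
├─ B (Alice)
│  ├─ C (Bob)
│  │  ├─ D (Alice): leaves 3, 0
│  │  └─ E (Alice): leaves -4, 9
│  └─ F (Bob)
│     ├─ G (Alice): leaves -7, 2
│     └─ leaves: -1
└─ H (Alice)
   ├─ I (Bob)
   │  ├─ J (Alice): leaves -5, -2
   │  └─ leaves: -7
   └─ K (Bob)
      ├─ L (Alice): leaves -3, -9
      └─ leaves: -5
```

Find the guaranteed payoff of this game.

-5

D (Alice): max(3, 0) = 3
E (Alice): max(-4, 9) = 9
C (Bob): min(3, 9) = 3
G (Alice): max(-7, 2) = 2
F (Bob): min(2, -1) = -1
B (Alice): max(3, -1) = 3
J (Alice): max(-5, -2) = -2
I (Bob): min(-2, -7) = -7
L (Alice): max(-3, -9) = -3
K (Bob): min(-3, -5) = -5
H (Alice): max(-7, -5) = -5
Root (Bob): min(3, -5) = -5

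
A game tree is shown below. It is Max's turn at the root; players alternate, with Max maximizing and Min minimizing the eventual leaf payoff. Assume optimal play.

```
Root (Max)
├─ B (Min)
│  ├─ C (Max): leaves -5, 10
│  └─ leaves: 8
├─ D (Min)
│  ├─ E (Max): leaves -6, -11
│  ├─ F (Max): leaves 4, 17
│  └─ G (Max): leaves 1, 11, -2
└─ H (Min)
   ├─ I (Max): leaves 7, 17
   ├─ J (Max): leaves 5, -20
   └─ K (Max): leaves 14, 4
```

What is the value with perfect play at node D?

E: max(-6, -11) = -6
F: max(4, 17) = 17
G: max(1, 11, -2) = 11
D: min(-6, 17, 11) = -6

-6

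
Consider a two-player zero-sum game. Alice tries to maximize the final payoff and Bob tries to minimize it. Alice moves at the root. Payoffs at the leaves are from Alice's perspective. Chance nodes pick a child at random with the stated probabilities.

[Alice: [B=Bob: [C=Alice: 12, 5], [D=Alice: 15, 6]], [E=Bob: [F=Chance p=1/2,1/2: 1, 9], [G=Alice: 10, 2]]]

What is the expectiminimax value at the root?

12

C (Alice): max(12, 5) = 12
D (Alice): max(15, 6) = 15
B (Bob): min(12, 15) = 12
F (Chance): 1/2·1 + 1/2·9 = 5
G (Alice): max(10, 2) = 10
E (Bob): min(5, 10) = 5
Root (Alice): max(12, 5) = 12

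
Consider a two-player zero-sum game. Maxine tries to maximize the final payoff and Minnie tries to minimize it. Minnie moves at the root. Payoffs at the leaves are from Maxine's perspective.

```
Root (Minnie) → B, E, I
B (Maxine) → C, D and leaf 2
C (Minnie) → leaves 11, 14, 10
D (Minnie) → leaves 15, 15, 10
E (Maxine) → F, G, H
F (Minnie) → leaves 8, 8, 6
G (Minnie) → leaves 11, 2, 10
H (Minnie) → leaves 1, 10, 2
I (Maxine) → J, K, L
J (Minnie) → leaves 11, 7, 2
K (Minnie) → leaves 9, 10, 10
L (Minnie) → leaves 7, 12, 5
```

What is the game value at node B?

C: min(11, 14, 10) = 10
D: min(15, 15, 10) = 10
B: max(10, 10, 2) = 10

10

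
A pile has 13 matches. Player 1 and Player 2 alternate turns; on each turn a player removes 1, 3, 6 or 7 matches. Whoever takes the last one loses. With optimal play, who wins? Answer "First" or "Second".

Second

Compute winning (W) and losing (L) positions by backward induction:
i:   0  1  2  3  4  5  6  7  8  9 10 11 12 13
     W  L  W  L  W  L  W  W  W  W  W  W  W  L
Position 13 is L, so the second player wins.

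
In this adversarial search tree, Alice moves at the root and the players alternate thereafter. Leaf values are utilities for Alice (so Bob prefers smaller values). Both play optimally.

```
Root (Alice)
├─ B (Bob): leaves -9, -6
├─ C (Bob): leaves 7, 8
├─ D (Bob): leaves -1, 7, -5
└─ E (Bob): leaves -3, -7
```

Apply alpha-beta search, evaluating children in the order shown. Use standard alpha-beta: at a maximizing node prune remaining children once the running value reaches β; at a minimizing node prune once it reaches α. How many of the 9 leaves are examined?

B [α=-∞,β=+∞]: v=-9
C [α=-9,β=+∞]: v=7
D [α=7,β=+∞]: v=-1 after child 1 ≤ α → α-cutoff, skip 2
E [α=7,β=+∞]: v=-3 after child 1 ≤ α → α-cutoff, skip 1
Root [α=-∞,β=+∞]: v=7
Leaves evaluated: 6 of 9.

6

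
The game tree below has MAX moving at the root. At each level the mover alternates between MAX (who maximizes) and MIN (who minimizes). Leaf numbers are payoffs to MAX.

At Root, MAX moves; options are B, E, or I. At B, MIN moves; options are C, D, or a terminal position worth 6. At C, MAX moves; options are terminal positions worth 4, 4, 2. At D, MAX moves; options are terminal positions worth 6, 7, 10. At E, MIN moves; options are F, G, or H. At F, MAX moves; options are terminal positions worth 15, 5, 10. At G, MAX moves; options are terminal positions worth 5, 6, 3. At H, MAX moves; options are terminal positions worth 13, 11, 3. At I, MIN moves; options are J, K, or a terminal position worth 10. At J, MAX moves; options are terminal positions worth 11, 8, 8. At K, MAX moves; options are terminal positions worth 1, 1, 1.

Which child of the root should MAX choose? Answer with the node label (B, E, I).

E

C (MAX): max(4, 4, 2) = 4
D (MAX): max(6, 7, 10) = 10
B (MIN): min(4, 10, 6) = 4
F (MAX): max(15, 5, 10) = 15
G (MAX): max(5, 6, 3) = 6
H (MAX): max(13, 11, 3) = 13
E (MIN): min(15, 6, 13) = 6
J (MAX): max(11, 8, 8) = 11
K (MAX): max(1, 1, 1) = 1
I (MIN): min(11, 1, 10) = 1
Root (MAX): max(4, 6, 1) = 6
MAX picks the child with the highest value: E (value 6).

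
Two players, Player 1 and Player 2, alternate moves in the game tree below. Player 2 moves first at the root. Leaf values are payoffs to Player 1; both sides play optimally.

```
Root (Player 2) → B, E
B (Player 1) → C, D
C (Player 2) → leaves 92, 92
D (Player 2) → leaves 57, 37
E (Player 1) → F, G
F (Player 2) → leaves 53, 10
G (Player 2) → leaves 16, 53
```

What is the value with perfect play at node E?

16

F: min(53, 10) = 10
G: min(16, 53) = 16
E: max(10, 16) = 16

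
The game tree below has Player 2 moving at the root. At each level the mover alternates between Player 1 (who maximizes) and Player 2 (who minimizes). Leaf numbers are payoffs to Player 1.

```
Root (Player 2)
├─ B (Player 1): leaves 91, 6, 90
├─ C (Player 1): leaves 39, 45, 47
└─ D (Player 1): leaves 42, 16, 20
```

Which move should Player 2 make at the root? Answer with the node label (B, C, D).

D

B (Player 1): max(91, 6, 90) = 91
C (Player 1): max(39, 45, 47) = 47
D (Player 1): max(42, 16, 20) = 42
Root (Player 2): min(91, 47, 42) = 42
Player 2 picks the child with the lowest value: D (value 42).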